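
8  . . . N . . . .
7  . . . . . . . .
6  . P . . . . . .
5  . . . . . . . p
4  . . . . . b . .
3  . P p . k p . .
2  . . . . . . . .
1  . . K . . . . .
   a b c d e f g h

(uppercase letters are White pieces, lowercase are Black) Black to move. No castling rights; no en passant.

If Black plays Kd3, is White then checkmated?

After Kd3: white king on c1; in check: yes, from the black bishop on f4.
White has 2 legal replies: Kd1, Kb1.
In check but a legal move exists → not checkmate.

no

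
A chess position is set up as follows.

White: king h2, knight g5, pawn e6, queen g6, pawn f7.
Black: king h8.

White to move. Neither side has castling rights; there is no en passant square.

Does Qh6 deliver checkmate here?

yes

After Qh6: black king on h8; in check: yes, from the white queen on h6.
King squares — g7: attacked by Qh6; h7: attacked by Ng5; g8: attacked by Pf7.
Black has no legal moves → checkmate.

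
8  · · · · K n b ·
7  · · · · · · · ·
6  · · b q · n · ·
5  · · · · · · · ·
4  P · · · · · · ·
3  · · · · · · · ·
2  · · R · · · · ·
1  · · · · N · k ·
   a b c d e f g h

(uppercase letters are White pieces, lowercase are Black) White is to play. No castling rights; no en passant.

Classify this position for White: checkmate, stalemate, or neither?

checkmate

White to move; white king on e8.
In check: yes, from the black bishop on c6 and the black knight on f6.
King squares — d7: attacked by Bc6; e7: attacked by Qd6; f7: attacked by Bg8; d8: attacked by Qd6; f8: attacked by Qd6.
Legal moves for White: none.
In check with no legal moves → checkmate.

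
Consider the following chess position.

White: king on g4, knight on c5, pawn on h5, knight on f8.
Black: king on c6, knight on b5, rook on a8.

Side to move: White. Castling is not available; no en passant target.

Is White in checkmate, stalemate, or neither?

White to move; white king on g4.
In check: no.
Legal moves for White include: Nh7, Nfd7, Ng6, Nfe6, Ncd7, Nb7, Nce6, Na6, Ne4, Na4, Nd3, Nb3, Kg5, Kf5, Kh4, Kf4, Kh3, Kg3, ... (list truncated; more exist).
White has legal moves and is not in check → neither.

neither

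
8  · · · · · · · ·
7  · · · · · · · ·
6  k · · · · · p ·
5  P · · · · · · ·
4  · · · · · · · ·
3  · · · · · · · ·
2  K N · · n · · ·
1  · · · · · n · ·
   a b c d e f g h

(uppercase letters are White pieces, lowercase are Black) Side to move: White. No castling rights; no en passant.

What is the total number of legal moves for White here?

8

White to move; king on a2.
In check: no.
Legal moves: Nc4, Na4, Nd3, Nd1, Kb3, Ka3, Kb1, Ka1.
Count: 8.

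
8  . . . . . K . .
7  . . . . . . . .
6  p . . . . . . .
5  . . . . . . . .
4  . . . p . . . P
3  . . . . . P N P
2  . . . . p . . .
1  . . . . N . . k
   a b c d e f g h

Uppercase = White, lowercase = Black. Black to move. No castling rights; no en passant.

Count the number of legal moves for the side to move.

Black to move; king on h1.
In check: yes, from the white knight on g3.
Legal moves: Kh2, Kg1.
Count: 2.

2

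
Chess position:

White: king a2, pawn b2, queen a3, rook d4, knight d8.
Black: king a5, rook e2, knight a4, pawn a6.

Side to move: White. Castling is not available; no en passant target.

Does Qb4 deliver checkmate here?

yes

After Qb4: black king on a5; in check: yes, from the white queen on b4.
King squares — a4: own knight; b4: attacked by Rd4; b5: attacked by Qb4; a6: own pawn; b6: attacked by Qb4.
Black has no legal moves → checkmate.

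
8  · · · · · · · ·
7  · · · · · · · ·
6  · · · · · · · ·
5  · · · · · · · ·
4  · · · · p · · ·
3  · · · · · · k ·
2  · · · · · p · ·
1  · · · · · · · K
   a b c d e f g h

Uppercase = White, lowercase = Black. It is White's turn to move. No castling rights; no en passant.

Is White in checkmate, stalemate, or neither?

White to move; white king on h1.
In check: no.
King squares — g1: attacked by Pf2; g2: attacked by Kg3; h2: attacked by Kg3.
Legal moves for White: none.
Not in check and no legal moves → stalemate.

stalemate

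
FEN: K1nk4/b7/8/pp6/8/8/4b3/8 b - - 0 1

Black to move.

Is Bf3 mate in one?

After Bf3: white king on a8; in check: yes, from the black bishop on f3.
King squares — a7: attacked by Nc8; b7: attacked by Bf3; b8: attacked by Ba7.
White has no legal moves → checkmate.

yes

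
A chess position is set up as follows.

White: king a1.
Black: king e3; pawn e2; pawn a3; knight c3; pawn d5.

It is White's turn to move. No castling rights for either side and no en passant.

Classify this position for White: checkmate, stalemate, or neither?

White to move; white king on a1.
In check: no.
King squares — b1: attacked by Nc3; a2: attacked by Nc3; b2: attacked by Pa3.
Legal moves for White: none.
Not in check and no legal moves → stalemate.

stalemate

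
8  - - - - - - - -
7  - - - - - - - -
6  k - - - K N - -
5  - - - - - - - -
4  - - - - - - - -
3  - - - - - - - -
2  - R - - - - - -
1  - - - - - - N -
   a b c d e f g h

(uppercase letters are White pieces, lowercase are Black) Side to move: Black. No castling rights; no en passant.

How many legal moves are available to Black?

Black to move; king on a6.
In check: no.
Legal moves: Ka7, Ka5.
Count: 2.

2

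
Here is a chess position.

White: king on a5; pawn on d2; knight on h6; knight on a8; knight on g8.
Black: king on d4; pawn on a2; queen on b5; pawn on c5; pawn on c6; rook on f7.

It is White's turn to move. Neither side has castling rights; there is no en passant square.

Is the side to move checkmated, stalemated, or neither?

checkmate

White to move; white king on a5.
In check: yes, from the black queen on b5.
King squares — a4: attacked by Qb5; b4: attacked by Qb5; b5: attacked by Pc6; a6: attacked by Qb5; b6: attacked by Qb5.
Legal moves for White: none.
In check with no legal moves → checkmate.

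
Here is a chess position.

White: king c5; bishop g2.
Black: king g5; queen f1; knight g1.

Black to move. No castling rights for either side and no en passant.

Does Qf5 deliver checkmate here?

no

After Qf5: white king on c5; in check: yes, from the black queen on f5.
White has 7 legal replies: Kd6, Kc6, Kb6, Kd4, Kc4, Kb4, Bd5.
In check but a legal move exists → not checkmate.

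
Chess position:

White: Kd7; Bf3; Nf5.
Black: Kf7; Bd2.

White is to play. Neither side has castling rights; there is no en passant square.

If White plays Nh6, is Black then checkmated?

no

After Nh6: black king on f7; in check: yes, from the white knight on h6.
Black has 5 legal replies: Kf8, Kg7, Kg6, Kf6, Bxh6.
In check but a legal move exists → not checkmate.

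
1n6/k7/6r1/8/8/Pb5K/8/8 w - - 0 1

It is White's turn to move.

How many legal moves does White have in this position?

White to move; king on h3.
In check: no.
Legal moves: Kh4, Kh2, a4.
Count: 3.

3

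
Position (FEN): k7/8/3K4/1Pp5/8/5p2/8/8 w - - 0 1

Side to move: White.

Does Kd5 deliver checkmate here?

no

After Kd5: black king on a8; in check: no.
Black is not in check, so this cannot be checkmate.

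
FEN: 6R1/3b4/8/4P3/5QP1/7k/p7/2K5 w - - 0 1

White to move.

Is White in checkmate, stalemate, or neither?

White to move; white king on c1.
In check: no.
Legal moves for White include: Rh8+, Rf8, Re8, Rd8, Rc8, Rb8, Ra8, Rg7, Rg6, Rg5, Qf8, Qf7, Qh6+, Qf6, Qg5, Qf5, Qe4, Qd4, ... (list truncated; more exist).
White has legal moves and is not in check → neither.

neither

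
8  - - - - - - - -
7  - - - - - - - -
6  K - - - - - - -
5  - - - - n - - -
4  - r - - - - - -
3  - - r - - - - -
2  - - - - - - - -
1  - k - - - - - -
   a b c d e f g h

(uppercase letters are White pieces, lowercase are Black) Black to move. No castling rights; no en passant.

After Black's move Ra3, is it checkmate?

yes

After Ra3: white king on a6; in check: yes, from the black rook on a3.
King squares — a5: attacked by Ra3; b5: attacked by Rb4; b6: attacked by Rb4; a7: attacked by Ra3; b7: attacked by Rb4.
White has no legal moves → checkmate.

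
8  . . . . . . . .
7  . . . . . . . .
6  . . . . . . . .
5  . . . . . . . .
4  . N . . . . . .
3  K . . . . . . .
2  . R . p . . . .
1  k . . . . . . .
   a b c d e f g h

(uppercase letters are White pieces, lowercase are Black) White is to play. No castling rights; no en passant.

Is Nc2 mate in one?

yes

After Nc2: black king on a1; in check: yes, from the white knight on c2.
King squares — b1: attacked by Rb2; a2: attacked by Rb2; b2: attacked by Ka3.
Black has no legal moves → checkmate.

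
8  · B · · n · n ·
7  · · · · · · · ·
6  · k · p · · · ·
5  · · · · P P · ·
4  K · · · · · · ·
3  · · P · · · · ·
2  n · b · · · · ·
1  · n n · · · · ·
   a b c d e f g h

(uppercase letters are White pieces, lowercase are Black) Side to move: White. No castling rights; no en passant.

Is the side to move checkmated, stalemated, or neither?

White to move; white king on a4.
In check: yes, from the black bishop on c2.
King squares — a3: attacked by Nb1; b3: attacked by Nc1; b4: attacked by Na2; a5: attacked by Kb6; b5: attacked by Kb6.
Legal moves for White: none.
In check with no legal moves → checkmate.

checkmate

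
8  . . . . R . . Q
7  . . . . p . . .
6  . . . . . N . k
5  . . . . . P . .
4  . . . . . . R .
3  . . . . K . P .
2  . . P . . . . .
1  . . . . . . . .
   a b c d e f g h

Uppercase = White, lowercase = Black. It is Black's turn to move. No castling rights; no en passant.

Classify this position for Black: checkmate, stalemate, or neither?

Black to move; black king on h6.
In check: yes, from the white queen on h8.
King squares — g5: attacked by Rg4; h5: attacked by Nf6; g6: attacked by Rg4; g7: attacked by Rg4; h7: attacked by Nf6.
Legal moves for Black: none.
In check with no legal moves → checkmate.

checkmate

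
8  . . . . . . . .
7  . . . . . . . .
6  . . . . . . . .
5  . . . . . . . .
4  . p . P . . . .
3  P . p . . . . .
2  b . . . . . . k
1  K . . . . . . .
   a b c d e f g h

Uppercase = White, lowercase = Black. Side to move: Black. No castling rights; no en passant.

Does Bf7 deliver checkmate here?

no

After Bf7: white king on a1; in check: no.
White is not in check, so this cannot be checkmate.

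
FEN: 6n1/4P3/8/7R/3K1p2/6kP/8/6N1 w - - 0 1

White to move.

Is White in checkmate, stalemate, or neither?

White to move; white king on d4.
In check: no.
Legal moves for White include: Rh8, Rh7, Rh6, Rg5+, Rf5, Re5, Rd5, Rc5, Rb5, Ra5, Rh4, Ke5, Kd5, Kc5, Ke4, Kc4, Kd3, Kc3, ... (list truncated; more exist).
White has legal moves and is not in check → neither.

neither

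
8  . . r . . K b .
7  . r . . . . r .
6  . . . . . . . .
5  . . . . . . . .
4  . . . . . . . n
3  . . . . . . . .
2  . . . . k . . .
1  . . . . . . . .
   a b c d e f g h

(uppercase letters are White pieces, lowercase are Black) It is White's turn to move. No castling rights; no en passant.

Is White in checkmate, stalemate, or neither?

White to move; white king on f8.
In check: yes, from the black rook on c8.
King squares — e7: attacked by Rb7; f7: attacked by Rb7; g7: attacked by Rb7; e8: attacked by Rc8; g8: attacked by Rg7.
Legal moves for White: none.
In check with no legal moves → checkmate.

checkmate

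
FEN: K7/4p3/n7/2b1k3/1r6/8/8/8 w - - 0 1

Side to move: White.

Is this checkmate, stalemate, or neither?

stalemate

White to move; white king on a8.
In check: no.
King squares — a7: attacked by Bc5; b7: attacked by Rb4; b8: attacked by Rb4.
Legal moves for White: none.
Not in check and no legal moves → stalemate.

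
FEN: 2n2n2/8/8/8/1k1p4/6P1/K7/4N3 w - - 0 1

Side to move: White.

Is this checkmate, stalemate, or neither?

neither

White to move; white king on a2.
In check: no.
Legal moves for White: Kb2, Kb1, Ka1, Nf3, Nd3+, Ng2, Nc2+, g4.
White has 8 legal moves and is not in check → neither.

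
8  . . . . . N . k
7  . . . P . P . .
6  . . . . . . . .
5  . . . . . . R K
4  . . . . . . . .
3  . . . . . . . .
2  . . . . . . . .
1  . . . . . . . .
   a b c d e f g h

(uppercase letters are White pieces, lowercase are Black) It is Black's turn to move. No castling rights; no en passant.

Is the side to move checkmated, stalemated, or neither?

stalemate

Black to move; black king on h8.
In check: no.
King squares — g7: attacked by Rg5; h7: attacked by Nf8; g8: attacked by Rg5.
Legal moves for Black: none.
Not in check and no legal moves → stalemate.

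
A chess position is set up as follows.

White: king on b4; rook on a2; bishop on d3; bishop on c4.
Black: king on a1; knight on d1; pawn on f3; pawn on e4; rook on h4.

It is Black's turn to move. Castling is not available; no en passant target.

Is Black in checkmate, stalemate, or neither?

checkmate

Black to move; black king on a1.
In check: yes, from the white rook on a2.
King squares — b1: attacked by Bd3; a2: attacked by Bc4; b2: attacked by Ra2.
Legal moves for Black: none.
In check with no legal moves → checkmate.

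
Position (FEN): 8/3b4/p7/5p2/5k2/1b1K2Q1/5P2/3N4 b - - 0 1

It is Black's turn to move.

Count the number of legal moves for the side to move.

0

Black to move; king on f4.
In check: yes, from the white queen on g3.
Legal moves: none.
Count: 0.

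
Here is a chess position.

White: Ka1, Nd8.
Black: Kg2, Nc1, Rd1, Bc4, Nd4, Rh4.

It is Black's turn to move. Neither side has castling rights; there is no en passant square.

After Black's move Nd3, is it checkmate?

yes

After Nd3: white king on a1; in check: yes, from the black rook on d1.
King squares — b1: attacked by Rd1; a2: attacked by Bc4; b2: attacked by Nd3.
White has no legal moves → checkmate.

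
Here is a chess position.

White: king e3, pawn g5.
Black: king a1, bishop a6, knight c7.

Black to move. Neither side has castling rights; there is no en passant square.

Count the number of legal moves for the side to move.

Black to move; king on a1.
In check: no.
Legal moves: Ne8, Na8, Ne6, Nd5+, Nb5, Bc8, Bb7, Bb5, Bc4, Bd3, Be2, Bf1, Kb2, Ka2, Kb1.
Count: 15.

15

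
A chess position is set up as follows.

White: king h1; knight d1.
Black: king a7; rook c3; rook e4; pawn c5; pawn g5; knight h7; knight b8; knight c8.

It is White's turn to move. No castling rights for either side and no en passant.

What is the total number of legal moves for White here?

7

White to move; king on h1.
In check: no.
Legal moves: Kh2, Kg2, Kg1, Ne3, Nxc3, Nf2, Nb2.
Count: 7.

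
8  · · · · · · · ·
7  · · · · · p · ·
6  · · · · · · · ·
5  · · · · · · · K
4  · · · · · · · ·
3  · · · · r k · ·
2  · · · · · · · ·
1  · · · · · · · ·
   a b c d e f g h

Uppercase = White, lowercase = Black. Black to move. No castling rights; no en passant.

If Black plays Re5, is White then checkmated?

no

After Re5: white king on h5; in check: yes, from the black rook on e5.
White has 2 legal replies: Kh6, Kh4.
In check but a legal move exists → not checkmate.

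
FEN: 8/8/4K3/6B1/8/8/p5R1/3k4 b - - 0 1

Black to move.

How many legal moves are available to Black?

Black to move; king on d1.
In check: no.
Legal moves: Ke1, a1=Q, a1=R, a1=B, a1=N.
Count: 5.

5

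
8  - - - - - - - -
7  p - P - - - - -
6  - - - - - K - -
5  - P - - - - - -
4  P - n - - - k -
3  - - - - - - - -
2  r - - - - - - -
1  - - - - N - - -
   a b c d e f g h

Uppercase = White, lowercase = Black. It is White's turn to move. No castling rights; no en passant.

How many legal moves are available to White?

15

White to move; king on f6.
In check: no.
Legal moves: Kg7, Kf7, Ke7, Kg6, Ke6, Nf3, Nd3, Ng2, Nc2, c8=Q+, c8=R, c8=B+, c8=N, b6, a5.
Count: 15.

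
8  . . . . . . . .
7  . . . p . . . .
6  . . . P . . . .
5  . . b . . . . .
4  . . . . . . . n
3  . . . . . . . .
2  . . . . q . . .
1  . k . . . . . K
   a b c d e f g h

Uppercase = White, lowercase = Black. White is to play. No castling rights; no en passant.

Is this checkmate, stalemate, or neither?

White to move; white king on h1.
In check: no.
King squares — g1: attacked by Bc5; g2: attacked by Qe2; h2: attacked by Qe2.
Legal moves for White: none.
Not in check and no legal moves → stalemate.

stalemate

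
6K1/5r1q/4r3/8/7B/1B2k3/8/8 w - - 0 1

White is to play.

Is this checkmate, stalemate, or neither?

White to move; white king on g8.
In check: yes, from the black queen on h7.
King squares — f7: attacked by Qh7; g7: attacked by Rf7; h7: attacked by Rf7; f8: attacked by Rf7; h8: attacked by Qh7.
Legal moves for White: none.
In check with no legal moves → checkmate.

checkmate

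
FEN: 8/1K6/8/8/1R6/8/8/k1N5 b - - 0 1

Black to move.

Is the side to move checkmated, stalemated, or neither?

Black to move; black king on a1.
In check: no.
King squares — b1: attacked by Rb4; a2: attacked by Nc1; b2: attacked by Rb4.
Legal moves for Black: none.
Not in check and no legal moves → stalemate.

stalemate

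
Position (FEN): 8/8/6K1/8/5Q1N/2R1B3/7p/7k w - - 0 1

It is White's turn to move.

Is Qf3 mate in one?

After Qf3: black king on h1; in check: yes, from the white queen on f3.
King squares — g1: attacked by Be3; g2: attacked by Qf3; h2: own pawn.
Black has no legal moves → checkmate.

yes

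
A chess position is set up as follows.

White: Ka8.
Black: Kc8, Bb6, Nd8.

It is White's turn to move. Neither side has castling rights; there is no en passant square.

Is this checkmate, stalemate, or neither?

stalemate

White to move; white king on a8.
In check: no.
King squares — a7: attacked by Bb6; b7: attacked by Kc8; b8: attacked by Kc8.
Legal moves for White: none.
Not in check and no legal moves → stalemate.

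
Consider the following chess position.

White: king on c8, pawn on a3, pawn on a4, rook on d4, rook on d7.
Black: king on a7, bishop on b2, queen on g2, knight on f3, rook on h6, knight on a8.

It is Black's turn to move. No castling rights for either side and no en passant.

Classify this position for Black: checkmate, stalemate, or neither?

neither

Black to move; black king on a7.
In check: yes, from the white rook on d7.
King squares — a6: available; b6: available; b7: attacked by Rd7; a8: own knight; b8: attacked by Kc8.
Legal moves for Black: Kb6, Ka6, Nc7.
Black is in check but has 3 legal moves → neither.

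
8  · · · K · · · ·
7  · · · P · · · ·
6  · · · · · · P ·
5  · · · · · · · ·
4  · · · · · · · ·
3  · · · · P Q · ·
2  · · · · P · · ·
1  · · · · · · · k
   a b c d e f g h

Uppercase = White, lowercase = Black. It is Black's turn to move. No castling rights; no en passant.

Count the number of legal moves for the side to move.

2

Black to move; king on h1.
In check: yes, from the white queen on f3.
Legal moves: Kh2, Kg1.
Count: 2.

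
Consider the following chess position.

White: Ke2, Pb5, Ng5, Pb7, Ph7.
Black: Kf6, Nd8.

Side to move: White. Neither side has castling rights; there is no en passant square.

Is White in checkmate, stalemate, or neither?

neither

White to move; white king on e2.
In check: no.
Legal moves for White include: Nf7, Ne6, Ne4+, Nh3, Nf3, Kf3, Ke3, Kd3, Kf2, Kd2, Kf1, Ke1, Kd1, h8=Q+, h8=R, h8=B+, h8=N, b8=Q, ... (list truncated; more exist).
White has legal moves and is not in check → neither.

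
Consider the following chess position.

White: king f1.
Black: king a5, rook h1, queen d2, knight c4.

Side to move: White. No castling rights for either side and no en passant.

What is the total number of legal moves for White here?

0

White to move; king on f1.
In check: yes, from the black rook on h1.
Legal moves: none.
Count: 0.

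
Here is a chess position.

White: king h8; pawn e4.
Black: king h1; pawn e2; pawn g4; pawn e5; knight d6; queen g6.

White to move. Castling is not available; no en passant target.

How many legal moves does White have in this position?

White to move; king on h8.
In check: no.
Legal moves: none.
Count: 0.

0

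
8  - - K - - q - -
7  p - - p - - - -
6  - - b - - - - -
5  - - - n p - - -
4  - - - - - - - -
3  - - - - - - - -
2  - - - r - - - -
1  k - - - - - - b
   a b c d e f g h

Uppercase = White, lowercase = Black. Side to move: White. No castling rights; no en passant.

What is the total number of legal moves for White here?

White to move; king on c8.
In check: yes, from the black queen on f8.
Legal moves: none.
Count: 0.

0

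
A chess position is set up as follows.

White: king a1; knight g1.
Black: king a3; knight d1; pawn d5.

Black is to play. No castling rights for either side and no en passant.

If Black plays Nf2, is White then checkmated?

no

After Nf2: white king on a1; in check: no.
White is not in check, so this cannot be checkmate.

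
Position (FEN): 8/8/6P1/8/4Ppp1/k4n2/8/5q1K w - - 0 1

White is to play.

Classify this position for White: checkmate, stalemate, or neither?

White to move; white king on h1.
In check: yes, from the black queen on f1.
King squares — g1: attacked by Qf1; g2: attacked by Qf1; h2: attacked by Nf3.
Legal moves for White: none.
In check with no legal moves → checkmate.

checkmate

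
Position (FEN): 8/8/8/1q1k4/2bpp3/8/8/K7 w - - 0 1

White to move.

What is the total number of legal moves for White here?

White to move; king on a1.
In check: no.
Legal moves: none.
Count: 0.

0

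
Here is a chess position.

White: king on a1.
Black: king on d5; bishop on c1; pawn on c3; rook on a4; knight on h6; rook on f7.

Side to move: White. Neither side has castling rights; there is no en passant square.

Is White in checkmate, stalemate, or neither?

neither

White to move; white king on a1.
In check: yes, from the black rook on a4.
Legal moves for White: Kb1.
White is in check but has 1 legal move → neither.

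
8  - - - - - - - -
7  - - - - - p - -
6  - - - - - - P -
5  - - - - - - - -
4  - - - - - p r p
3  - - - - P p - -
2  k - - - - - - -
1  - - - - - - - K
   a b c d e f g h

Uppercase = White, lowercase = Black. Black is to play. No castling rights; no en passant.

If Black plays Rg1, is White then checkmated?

no

After Rg1: white king on h1; in check: yes, from the black rook on g1.
White has 2 legal replies: Kh2, Kxg1.
In check but a legal move exists → not checkmate.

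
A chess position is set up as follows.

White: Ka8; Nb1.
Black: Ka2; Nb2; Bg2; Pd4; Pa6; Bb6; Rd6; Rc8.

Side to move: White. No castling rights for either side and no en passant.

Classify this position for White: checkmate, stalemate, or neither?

checkmate

White to move; white king on a8.
In check: yes, from the black bishop on g2 and the black rook on c8.
King squares — a7: attacked by Bb6; b7: attacked by Bg2; b8: attacked by Rc8.
Legal moves for White: none.
In check with no legal moves → checkmate.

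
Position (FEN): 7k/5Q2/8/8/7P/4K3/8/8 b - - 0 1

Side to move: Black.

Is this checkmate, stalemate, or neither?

Black to move; black king on h8.
In check: no.
King squares — g7: attacked by Qf7; h7: attacked by Qf7; g8: attacked by Qf7.
Legal moves for Black: none.
Not in check and no legal moves → stalemate.

stalemate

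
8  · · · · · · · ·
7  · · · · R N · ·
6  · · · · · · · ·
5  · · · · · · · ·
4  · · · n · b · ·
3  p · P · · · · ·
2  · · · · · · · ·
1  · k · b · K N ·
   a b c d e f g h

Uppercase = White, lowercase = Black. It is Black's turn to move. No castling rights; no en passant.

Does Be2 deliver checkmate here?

After Be2: white king on f1; in check: yes, from the black bishop on e2.
White has 5 legal replies: Kg2, Kf2, Ke1, Rxe2, Nxe2.
In check but a legal move exists → not checkmate.

no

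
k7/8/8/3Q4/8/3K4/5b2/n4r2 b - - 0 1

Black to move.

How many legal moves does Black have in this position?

2

Black to move; king on a8.
In check: yes, from the white queen on d5.
Legal moves: Kb8, Ka7.
Count: 2.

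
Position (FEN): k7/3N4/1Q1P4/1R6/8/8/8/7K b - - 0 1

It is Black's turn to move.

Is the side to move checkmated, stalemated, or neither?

stalemate

Black to move; black king on a8.
In check: no.
King squares — a7: attacked by Qb6; b7: attacked by Qb6; b8: attacked by Qb6.
Legal moves for Black: none.
Not in check and no legal moves → stalemate.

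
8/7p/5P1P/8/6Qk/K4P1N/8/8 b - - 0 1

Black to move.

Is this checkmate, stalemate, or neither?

checkmate

Black to move; black king on h4.
In check: yes, from the white queen on g4.
King squares — g3: attacked by Qg4; h3: attacked by Qg4; g4: attacked by Pf3; g5: attacked by Nh3; h5: attacked by Qg4.
Legal moves for Black: none.
In check with no legal moves → checkmate.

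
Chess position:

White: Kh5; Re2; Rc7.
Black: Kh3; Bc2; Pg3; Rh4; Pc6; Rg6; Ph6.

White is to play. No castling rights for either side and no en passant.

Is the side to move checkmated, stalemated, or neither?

checkmate

White to move; white king on h5.
In check: yes, from the black rook on h4.
King squares — g4: attacked by Kh3; h4: attacked by Kh3; g5: attacked by Rg6; g6: attacked by Bc2; h6: attacked by Rh4.
Legal moves for White: none.
In check with no legal moves → checkmate.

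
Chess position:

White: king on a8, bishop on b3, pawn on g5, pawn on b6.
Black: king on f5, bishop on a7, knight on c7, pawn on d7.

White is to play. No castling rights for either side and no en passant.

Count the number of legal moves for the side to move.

3

White to move; king on a8.
In check: yes, from the black knight on c7.
Legal moves: Kb7, Kxa7, bxc7.
Count: 3.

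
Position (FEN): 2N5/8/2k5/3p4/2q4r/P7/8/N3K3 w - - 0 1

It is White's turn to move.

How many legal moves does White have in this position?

White to move; king on e1.
In check: no.
Legal moves: Ne7+, Na7+, Nd6, Nb6, Kf2, Kd2, Kd1, Nb3, Nc2, a4.
Count: 10.

10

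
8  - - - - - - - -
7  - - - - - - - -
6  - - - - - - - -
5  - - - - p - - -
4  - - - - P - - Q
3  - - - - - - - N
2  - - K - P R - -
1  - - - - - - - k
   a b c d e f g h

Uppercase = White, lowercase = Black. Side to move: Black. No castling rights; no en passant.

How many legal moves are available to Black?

Black to move; king on h1.
In check: no.
Legal moves: none.
Count: 0.

0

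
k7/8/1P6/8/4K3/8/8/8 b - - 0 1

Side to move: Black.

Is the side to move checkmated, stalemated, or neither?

neither

Black to move; black king on a8.
In check: no.
Legal moves for Black: Kb8, Kb7.
Black has 2 legal moves and is not in check → neither.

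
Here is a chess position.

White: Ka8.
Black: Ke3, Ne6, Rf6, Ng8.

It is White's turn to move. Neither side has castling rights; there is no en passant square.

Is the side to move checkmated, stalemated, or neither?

neither

White to move; white king on a8.
In check: no.
Legal moves for White: Kb8, Kb7, Ka7.
White has 3 legal moves and is not in check → neither.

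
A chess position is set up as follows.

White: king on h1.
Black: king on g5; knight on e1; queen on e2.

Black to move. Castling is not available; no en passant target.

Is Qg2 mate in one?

yes

After Qg2: white king on h1; in check: yes, from the black queen on g2.
King squares — g1: attacked by Qg2; g2: attacked by Ne1; h2: attacked by Qg2.
White has no legal moves → checkmate.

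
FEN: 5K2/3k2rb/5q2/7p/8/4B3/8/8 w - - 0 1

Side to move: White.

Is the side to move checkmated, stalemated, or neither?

White to move; white king on f8.
In check: yes, from the black queen on f6.
King squares — e7: attacked by Qf6; f7: attacked by Qf6; g7: attacked by Qf6; e8: attacked by Kd7; g8: attacked by Rg7.
Legal moves for White: none.
In check with no legal moves → checkmate.

checkmate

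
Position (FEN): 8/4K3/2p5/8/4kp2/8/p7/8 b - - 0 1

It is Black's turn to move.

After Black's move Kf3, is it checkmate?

no

After Kf3: white king on e7; in check: no.
White is not in check, so this cannot be checkmate.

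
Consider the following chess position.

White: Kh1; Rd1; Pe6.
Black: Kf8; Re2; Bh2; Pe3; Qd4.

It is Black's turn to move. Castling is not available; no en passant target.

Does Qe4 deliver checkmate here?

After Qe4: white king on h1; in check: yes, from the black queen on e4.
King squares — g1: attacked by Bh2; g2: attacked by Re2; h2: attacked by Re2.
White has no legal moves → checkmate.

yes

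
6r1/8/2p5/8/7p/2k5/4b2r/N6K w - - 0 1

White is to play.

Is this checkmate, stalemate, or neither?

neither

White to move; white king on h1.
In check: yes, from the black rook on h2.
King squares — g1: attacked by Rg8; g2: attacked by Rh2; h2: available.
Legal moves for White: Kxh2.
White is in check but has 1 legal move → neither.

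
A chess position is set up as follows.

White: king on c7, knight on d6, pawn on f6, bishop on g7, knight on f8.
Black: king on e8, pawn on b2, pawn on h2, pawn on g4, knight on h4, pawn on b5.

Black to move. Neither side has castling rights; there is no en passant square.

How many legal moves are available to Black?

0

Black to move; king on e8.
In check: yes, from the white knight on d6.
Legal moves: none.
Count: 0.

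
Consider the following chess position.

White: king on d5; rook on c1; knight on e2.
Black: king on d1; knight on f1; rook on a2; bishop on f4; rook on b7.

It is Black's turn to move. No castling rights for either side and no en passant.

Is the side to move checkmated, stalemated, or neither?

Black to move; black king on d1.
In check: yes, from the white rook on c1.
Legal moves for Black: Kxe2, Kd2, Bxc1.
Black is in check but has 3 legal moves → neither.

neither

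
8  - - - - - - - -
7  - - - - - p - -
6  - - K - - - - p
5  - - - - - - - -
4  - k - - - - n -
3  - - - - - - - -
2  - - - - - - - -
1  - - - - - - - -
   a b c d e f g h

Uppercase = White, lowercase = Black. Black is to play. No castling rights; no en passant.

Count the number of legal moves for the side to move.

Black to move; king on b4.
In check: no.
Legal moves: Nf6, Ne5+, Ne3, Nh2, Nf2, Ka5, Kc4, Ka4, Kc3, Kb3, Ka3, f6, h5, f5.
Count: 14.

14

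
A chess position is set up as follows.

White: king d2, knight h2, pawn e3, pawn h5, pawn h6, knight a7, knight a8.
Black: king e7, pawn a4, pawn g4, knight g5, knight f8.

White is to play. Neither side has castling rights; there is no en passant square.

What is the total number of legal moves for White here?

White to move; king on d2.
In check: no.
Legal moves: Nc7, Nb6, Nc8+, Nc6+, Nb5, Nxg4, Nf3, Nf1, Kd3, Kc3, Ke2, Kc2, Ke1, Kd1, Kc1, h7, e4.
Count: 17.

17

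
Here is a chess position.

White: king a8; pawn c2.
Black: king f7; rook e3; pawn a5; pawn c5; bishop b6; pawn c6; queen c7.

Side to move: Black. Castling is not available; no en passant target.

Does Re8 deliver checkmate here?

After Re8: white king on a8; in check: yes, from the black rook on e8.
King squares — a7: attacked by Bb6; b7: attacked by Qc7; b8: attacked by Qc7.
White has no legal moves → checkmate.

yes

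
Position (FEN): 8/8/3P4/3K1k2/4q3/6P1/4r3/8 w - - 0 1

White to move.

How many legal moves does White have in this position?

1

White to move; king on d5.
In check: yes, from the black queen on e4.
Legal moves: Kc5.
Count: 1.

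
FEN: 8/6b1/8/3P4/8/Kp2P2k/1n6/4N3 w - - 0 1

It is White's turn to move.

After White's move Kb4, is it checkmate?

no

After Kb4: black king on h3; in check: no.
Black is not in check, so this cannot be checkmate.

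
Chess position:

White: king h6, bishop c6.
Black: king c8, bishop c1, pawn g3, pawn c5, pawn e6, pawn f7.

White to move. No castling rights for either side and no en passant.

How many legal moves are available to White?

White to move; king on h6.
In check: yes, from the black bishop on c1.
Legal moves: Kh7, Kg7, Kh5.
Count: 3.

3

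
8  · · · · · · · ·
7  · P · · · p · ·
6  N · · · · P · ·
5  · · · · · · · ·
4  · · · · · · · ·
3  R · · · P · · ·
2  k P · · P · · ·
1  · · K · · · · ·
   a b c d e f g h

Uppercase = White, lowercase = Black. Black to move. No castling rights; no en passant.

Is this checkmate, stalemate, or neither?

Black to move; black king on a2.
In check: yes, from the white rook on a3.
King squares — a1: attacked by Ra3; b1: attacked by Kc1; b2: attacked by Kc1; a3: attacked by Pb2; b3: attacked by Ra3.
Legal moves for Black: none.
In check with no legal moves → checkmate.

checkmate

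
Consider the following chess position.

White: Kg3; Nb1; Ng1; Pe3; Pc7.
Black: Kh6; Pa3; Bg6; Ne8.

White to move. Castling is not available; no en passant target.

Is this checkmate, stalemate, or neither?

neither

White to move; white king on g3.
In check: no.
Legal moves for White include: Kh4, Kg4, Kf4, Kh3, Kf3, Kh2, Kg2, Kf2, Nh3, Nf3, Ne2, Nc3, Nxa3, Nd2, c8=Q, c8=R, c8=B, c8=N, ... (list truncated; more exist).
White has legal moves and is not in check → neither.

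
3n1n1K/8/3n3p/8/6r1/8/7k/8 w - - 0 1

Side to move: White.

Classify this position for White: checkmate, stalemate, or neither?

White to move; white king on h8.
In check: no.
King squares — g7: attacked by Rg4; h7: attacked by Nf8; g8: attacked by Rg4.
Legal moves for White: none.
Not in check and no legal moves → stalemate.

stalemate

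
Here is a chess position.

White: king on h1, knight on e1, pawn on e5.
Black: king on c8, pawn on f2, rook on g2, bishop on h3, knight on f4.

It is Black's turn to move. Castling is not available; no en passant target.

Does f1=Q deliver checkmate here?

yes

After f1=Q: white king on h1; in check: yes, from the black queen on f1.
King squares — g1: attacked by Qf1; g2: attacked by Qf1; h2: attacked by Rg2.
White has no legal moves → checkmate.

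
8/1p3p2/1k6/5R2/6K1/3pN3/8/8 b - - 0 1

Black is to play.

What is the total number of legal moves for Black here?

6

Black to move; king on b6.
In check: no.
Legal moves: Kc7, Ka7, Kc6, Ka6, f6, d2.
Count: 6.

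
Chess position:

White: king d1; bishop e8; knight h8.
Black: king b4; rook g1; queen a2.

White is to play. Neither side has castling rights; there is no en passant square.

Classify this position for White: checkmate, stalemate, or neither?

White to move; white king on d1.
In check: yes, from the black rook on g1.
King squares — c1: attacked by Rg1; e1: attacked by Rg1; c2: attacked by Qa2; d2: attacked by Qa2; e2: attacked by Qa2.
Legal moves for White: none.
In check with no legal moves → checkmate.

checkmate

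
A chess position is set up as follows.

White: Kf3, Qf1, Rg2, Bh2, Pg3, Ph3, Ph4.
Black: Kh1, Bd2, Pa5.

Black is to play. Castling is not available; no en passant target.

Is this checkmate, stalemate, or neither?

checkmate

Black to move; black king on h1.
In check: yes, from the white queen on f1.
King squares — g1: attacked by Qf1; g2: attacked by Qf1; h2: attacked by Rg2.
Legal moves for Black: none.
In check with no legal moves → checkmate.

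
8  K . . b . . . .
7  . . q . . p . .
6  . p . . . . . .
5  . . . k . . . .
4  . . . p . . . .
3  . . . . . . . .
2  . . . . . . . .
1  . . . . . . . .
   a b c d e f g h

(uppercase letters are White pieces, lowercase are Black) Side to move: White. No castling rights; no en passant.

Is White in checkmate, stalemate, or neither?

stalemate

White to move; white king on a8.
In check: no.
King squares — a7: attacked by Qc7; b7: attacked by Qc7; b8: attacked by Qc7.
Legal moves for White: none.
Not in check and no legal moves → stalemate.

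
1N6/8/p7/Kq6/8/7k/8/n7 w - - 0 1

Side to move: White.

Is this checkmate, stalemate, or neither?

checkmate

White to move; white king on a5.
In check: yes, from the black queen on b5.
King squares — a4: attacked by Qb5; b4: attacked by Qb5; b5: attacked by Pa6; a6: attacked by Qb5; b6: attacked by Qb5.
Legal moves for White: none.
In check with no legal moves → checkmate.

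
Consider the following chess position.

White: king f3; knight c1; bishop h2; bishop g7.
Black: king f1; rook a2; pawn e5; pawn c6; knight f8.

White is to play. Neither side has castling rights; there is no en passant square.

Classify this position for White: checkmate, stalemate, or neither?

neither

White to move; white king on f3.
In check: no.
Legal moves for White: Bh8, Bxf8, Bh6, Bf6, Bgxe5, Kg4, Ke4, Kg3, Ke3, Bhxe5, Bf4, Bg3, Bg1, Nd3, Nb3, Ne2, Nxa2.
White has 17 legal moves and is not in check → neither.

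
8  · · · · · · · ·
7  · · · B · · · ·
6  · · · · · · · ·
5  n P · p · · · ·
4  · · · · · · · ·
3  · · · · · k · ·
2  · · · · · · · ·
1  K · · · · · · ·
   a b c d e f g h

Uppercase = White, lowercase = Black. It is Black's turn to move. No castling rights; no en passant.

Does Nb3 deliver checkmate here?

no

After Nb3: white king on a1; in check: yes, from the black knight on b3.
White has 3 legal replies: Kb2, Ka2, Kb1.
In check but a legal move exists → not checkmate.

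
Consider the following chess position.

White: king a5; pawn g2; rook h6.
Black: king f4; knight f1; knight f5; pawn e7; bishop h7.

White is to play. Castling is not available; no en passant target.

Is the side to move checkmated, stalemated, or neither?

White to move; white king on a5.
In check: no.
Legal moves for White include: Rxh7, Rg6, Rf6, Re6, Rd6, Rc6, Rb6, Ra6, Rh5, Rh4+, Rh3, Rh2, Rh1, Kb6, Ka6, Kb5, Kb4, Ka4, ... (list truncated; more exist).
White has legal moves and is not in check → neither.

neither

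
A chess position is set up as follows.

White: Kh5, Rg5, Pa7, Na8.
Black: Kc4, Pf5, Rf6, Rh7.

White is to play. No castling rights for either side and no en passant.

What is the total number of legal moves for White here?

White to move; king on h5.
In check: yes, from the black rook on h7.
Legal moves: none.
Count: 0.

0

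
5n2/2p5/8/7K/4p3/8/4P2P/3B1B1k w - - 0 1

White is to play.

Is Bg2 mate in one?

After Bg2: black king on h1; in check: yes, from the white bishop on g2.
Black has 3 legal replies: Kxh2, Kxg2, Kg1.
In check but a legal move exists → not checkmate.

no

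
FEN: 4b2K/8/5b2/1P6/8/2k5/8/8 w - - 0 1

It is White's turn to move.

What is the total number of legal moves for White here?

White to move; king on h8.
In check: yes, from the black bishop on f6.
Legal moves: Kg8, Kh7.
Count: 2.

2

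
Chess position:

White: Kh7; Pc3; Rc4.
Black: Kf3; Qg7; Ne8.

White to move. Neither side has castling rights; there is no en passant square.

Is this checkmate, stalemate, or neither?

checkmate

White to move; white king on h7.
In check: yes, from the black queen on g7.
King squares — g6: attacked by Qg7; h6: attacked by Qg7; g7: attacked by Ne8; g8: attacked by Qg7; h8: attacked by Qg7.
Legal moves for White: none.
In check with no legal moves → checkmate.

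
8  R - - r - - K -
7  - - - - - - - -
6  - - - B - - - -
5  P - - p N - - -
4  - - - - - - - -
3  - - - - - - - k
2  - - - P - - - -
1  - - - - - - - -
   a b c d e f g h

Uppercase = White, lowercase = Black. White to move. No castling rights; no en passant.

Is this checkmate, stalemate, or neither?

neither

White to move; white king on g8.
In check: yes, from the black rook on d8.
King squares — f7: available; g7: available; h7: available; f8: attacked by Rd8; h8: attacked by Rd8.
Legal moves for White: Kh7, Kg7, Kf7, Rxd8, Bf8.
White is in check but has 5 legal moves → neither.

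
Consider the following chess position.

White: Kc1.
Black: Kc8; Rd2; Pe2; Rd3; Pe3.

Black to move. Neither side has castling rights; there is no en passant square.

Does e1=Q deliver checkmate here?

After e1=Q: white king on c1; in check: yes, from the black queen on e1.
King squares — b1: attacked by Qe1; d1: attacked by Qe1; b2: attacked by Rd2; c2: attacked by Rd2; d2: attacked by Qe1.
White has no legal moves → checkmate.

yes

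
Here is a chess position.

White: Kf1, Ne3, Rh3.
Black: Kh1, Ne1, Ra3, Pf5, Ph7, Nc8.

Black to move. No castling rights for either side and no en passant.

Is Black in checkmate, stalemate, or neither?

checkmate

Black to move; black king on h1.
In check: yes, from the white rook on h3.
King squares — g1: attacked by Kf1; g2: attacked by Kf1; h2: attacked by Rh3.
Legal moves for Black: none.
In check with no legal moves → checkmate.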